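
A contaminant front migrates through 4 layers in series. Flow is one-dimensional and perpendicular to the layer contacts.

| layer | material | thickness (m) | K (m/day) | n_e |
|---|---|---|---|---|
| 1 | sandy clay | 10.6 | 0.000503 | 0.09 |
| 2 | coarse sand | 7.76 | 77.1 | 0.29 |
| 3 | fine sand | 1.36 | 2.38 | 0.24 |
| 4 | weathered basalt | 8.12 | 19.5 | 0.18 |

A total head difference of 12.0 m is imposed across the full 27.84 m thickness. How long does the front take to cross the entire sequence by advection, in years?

24.0

With flow normal to the layers, continuity requires the same specific discharge q through every layer.
Σ(b_i/K_i) = 10.6/0.000503 + 7.76/77.1 + 1.36/2.38 + 8.12/19.5 = 21075 d.
q = Δh / Σ(b_i/K_i) = 12.0 / 21075 = 0.0005694 m/day.
In each layer the seepage velocity is v_i = q/n_i, so the layer transit time is t_i = b_i·n_i / q:
  layer 1 (sandy clay): t_1 = 10.6 × 0.09 / 0.0005694 = 1675 d
  layer 2 (coarse sand): t_2 = 7.76 × 0.29 / 0.0005694 = 3952 d
  layer 3 (fine sand): t_3 = 1.36 × 0.24 / 0.0005694 = 573.2 d
  layer 4 (weathered basalt): t_4 = 8.12 × 0.18 / 0.0005694 = 2567 d
Total t = Σ t_i = 8768 days = 24.00 years.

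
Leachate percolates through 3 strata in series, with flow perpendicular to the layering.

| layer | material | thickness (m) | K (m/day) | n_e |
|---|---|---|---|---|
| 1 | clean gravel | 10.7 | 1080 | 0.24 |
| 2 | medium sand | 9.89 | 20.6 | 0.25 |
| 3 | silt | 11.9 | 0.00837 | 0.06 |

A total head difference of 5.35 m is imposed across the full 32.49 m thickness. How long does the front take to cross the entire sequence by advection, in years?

With flow normal to the layers, continuity requires the same specific discharge q through every layer.
Σ(b_i/K_i) = 10.7/1080 + 9.89/20.6 + 11.9/0.00837 = 1422 d.
q = Δh / Σ(b_i/K_i) = 5.35 / 1422 = 0.003762 m/day.
In each layer the seepage velocity is v_i = q/n_i, so the layer transit time is t_i = b_i·n_i / q:
  layer 1 (clean gravel): t_1 = 10.7 × 0.24 / 0.003762 = 682.7 d
  layer 2 (medium sand): t_2 = 9.89 × 0.25 / 0.003762 = 657.3 d
  layer 3 (silt): t_3 = 11.9 × 0.06 / 0.003762 = 189.8 d
Total t = Σ t_i = 1530 days = 4.188 years.

4.19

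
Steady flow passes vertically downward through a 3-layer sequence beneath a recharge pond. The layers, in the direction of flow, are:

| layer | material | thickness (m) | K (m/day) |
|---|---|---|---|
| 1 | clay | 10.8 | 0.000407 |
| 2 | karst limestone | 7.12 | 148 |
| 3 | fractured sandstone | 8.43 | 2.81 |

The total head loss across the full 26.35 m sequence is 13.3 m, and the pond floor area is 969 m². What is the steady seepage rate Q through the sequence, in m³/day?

0.486

Flow is perpendicular to layering, so the layers act in series and the equivalent K is the thickness-weighted harmonic mean.
Total thickness L = 10.8 + 7.12 + 8.43 = 26.35 m.
Σ(b_i/K_i) = 10.8/0.000407 + 7.12/148 + 8.43/2.81 = 26539 d.
K_eq = L / Σ(b_i/K_i) = 26.35 / 26539 = 0.0009929 m/day.
Q = K_eq · A · (Δh/L) = 0.0009929 × 969 × (13.3/26.35) = 0.4856 m³/day.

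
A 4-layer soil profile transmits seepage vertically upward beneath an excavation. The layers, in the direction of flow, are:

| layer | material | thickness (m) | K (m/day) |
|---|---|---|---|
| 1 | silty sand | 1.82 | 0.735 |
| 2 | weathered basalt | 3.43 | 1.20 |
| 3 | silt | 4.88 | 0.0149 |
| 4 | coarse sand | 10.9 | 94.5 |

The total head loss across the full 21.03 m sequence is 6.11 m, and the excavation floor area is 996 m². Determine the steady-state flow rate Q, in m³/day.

18.3

Flow is perpendicular to layering, so the layers act in series and the equivalent K is the thickness-weighted harmonic mean.
Total thickness L = 1.82 + 3.43 + 4.88 + 10.9 = 21.03 m.
Σ(b_i/K_i) = 1.82/0.735 + 3.43/1.20 + 4.88/0.0149 + 10.9/94.5 = 333.0 d.
K_eq = L / Σ(b_i/K_i) = 21.03 / 333.0 = 0.06316 m/day.
Q = K_eq · A · (Δh/L) = 0.06316 × 996 × (6.11/21.03) = 18.28 m³/day.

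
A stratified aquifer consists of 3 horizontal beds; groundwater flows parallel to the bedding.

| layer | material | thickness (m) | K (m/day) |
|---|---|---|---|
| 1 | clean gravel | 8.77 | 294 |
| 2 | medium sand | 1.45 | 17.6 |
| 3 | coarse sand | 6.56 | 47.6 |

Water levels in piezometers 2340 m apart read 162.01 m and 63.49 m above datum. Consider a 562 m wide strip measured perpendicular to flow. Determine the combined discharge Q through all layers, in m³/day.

Flow is parallel to layering, so each bed carries its own Darcy discharge and the transmissivities add.
Σ(K_i·b_i) = 294×8.77 + 17.6×1.45 + 47.6×6.56 = 2916 m²/day.
Hydraulic gradient i = (162.01 − 63.49) / 2340 = 98.52 / 2340 = 0.04210.
Q = Σ(K_i·b_i) · W · i = 2916 × 562 × 0.04210 = 69001 m³/day.

69000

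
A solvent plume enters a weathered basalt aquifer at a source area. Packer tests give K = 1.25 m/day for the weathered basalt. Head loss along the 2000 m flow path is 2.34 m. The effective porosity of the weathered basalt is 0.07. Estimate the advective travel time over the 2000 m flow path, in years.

262

Hydraulic gradient i = Δh / L = 2.34 / 2000 = 0.001170.
Darcy flux q = K · i = 1.250 × 0.001170 = 0.001463 m/day.
Seepage velocity v = q / n_e = 0.001463 / 0.07 = 0.02089 m/day.
Travel time t = L / v = 2000 / 0.02089 = 95726 days = 262.1 years.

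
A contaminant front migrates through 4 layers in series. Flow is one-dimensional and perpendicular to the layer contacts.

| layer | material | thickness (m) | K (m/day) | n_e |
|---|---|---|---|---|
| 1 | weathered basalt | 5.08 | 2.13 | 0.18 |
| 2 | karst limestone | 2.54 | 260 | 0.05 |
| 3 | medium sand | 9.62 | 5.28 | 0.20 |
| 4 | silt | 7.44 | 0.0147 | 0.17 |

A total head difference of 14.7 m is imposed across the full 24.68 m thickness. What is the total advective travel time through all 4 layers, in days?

147

With flow normal to the layers, continuity requires the same specific discharge q through every layer.
Σ(b_i/K_i) = 5.08/2.13 + 2.54/260 + 9.62/5.28 + 7.44/0.0147 = 510.3 d.
q = Δh / Σ(b_i/K_i) = 14.7 / 510.3 = 0.02880 m/day.
In each layer the seepage velocity is v_i = q/n_i, so the layer transit time is t_i = b_i·n_i / q:
  layer 1 (weathered basalt): t_1 = 5.08 × 0.18 / 0.02880 = 31.75 d
  layer 2 (karst limestone): t_2 = 2.54 × 0.05 / 0.02880 = 4.409 d
  layer 3 (medium sand): t_3 = 9.62 × 0.20 / 0.02880 = 66.80 d
  layer 4 (silt): t_4 = 7.44 × 0.17 / 0.02880 = 43.91 d
Total t = Σ t_i = 146.9 days.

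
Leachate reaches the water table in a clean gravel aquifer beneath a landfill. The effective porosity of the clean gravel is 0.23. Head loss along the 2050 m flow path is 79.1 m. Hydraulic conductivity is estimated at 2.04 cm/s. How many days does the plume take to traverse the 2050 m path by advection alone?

6.93

Convert K: 2.04 cm/s × 864 = 1763 m/day.
Hydraulic gradient i = Δh / L = 79.1 / 2050 = 0.03859.
Darcy flux q = K · i = 1763 × 0.03859 = 68.01 m/day.
Seepage velocity v = q / n_e = 68.01 / 0.23 = 295.7 m/day.
Travel time t = L / v = 2050 / 295.7 = 6.933 days.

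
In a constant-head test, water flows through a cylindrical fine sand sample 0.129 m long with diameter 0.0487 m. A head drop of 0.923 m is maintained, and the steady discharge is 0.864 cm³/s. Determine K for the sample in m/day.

Cross-sectional area A = π·(d/2)² = π × (0.0487/2)² = 0.001863 m².
Convert discharge: 0.864 cm³/s = 8.640e-07 m³/s.
Darcy's law rearranged: K = Q·L / (A·Δh) = 8.640e-07 × 0.129 / (0.001863 × 0.923) = 6.483e-05 m/s = 5.601 m/day.

5.60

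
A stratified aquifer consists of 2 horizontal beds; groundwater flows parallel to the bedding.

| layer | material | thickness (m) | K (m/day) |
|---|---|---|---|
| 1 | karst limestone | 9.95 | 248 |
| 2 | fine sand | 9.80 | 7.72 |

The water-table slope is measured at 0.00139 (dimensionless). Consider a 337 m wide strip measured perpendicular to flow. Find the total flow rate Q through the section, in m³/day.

1190

Flow is parallel to layering, so each bed carries its own Darcy discharge and the transmissivities add.
Σ(K_i·b_i) = 248×9.95 + 7.72×9.80 = 2543 m²/day.
Hydraulic gradient i = 0.00139.
Q = Σ(K_i·b_i) · W · i = 2543 × 337 × 0.001390 = 1191 m³/day.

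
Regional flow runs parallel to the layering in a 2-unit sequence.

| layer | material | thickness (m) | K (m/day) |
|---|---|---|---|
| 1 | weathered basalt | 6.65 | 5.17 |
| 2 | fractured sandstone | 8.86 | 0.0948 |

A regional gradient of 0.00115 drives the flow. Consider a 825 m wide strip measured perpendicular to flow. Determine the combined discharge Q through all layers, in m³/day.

33.4

Flow is parallel to layering, so each bed carries its own Darcy discharge and the transmissivities add.
Σ(K_i·b_i) = 5.17×6.65 + 0.0948×8.86 = 35.22 m²/day.
Hydraulic gradient i = 0.00115.
Q = Σ(K_i·b_i) · W · i = 35.22 × 825 × 0.001150 = 33.42 m³/day.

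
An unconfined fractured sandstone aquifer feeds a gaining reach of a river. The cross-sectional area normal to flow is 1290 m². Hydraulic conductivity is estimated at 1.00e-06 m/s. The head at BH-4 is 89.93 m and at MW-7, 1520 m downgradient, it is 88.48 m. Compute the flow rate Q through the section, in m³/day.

Convert K: 1.00e-06 m/s × 86400 = 0.08640 m/day.
Hydraulic gradient i = (89.93 − 88.48) / 1520 = 1.45 / 1520 = 0.0009539.
Darcy's law: Q = K · A · i = 0.08640 × 1290 × 0.0009539 = 0.1063 m³/day.

0.106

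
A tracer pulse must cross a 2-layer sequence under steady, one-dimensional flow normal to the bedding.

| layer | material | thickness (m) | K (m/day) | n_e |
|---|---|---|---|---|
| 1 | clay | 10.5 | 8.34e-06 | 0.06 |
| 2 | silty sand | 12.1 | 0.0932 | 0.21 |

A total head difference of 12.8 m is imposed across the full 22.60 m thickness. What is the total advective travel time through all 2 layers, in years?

With flow normal to the layers, continuity requires the same specific discharge q through every layer.
Σ(b_i/K_i) = 10.5/8.34e-06 + 12.1/0.0932 = 1.259e+06 d.
q = Δh / Σ(b_i/K_i) = 12.8 / 1.259e+06 = 1.017e-05 m/day.
In each layer the seepage velocity is v_i = q/n_i, so the layer transit time is t_i = b_i·n_i / q:
  layer 1 (clay): t_1 = 10.5 × 0.06 / 1.017e-05 = 61972 d
  layer 2 (silty sand): t_2 = 12.1 × 0.21 / 1.017e-05 = 2.500e+05 d
Total t = Σ t_i = 3.119e+05 days = 854.0 years.

854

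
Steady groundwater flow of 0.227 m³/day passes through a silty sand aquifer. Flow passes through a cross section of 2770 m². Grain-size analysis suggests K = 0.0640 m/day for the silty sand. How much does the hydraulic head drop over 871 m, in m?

From Q = K·A·i, i = Q / (K·A) = 0.227 / (0.06400 × 2770) = 0.001280.
Head loss Δh = i · L = 0.001280 × 871 = 1.115 m.

1.12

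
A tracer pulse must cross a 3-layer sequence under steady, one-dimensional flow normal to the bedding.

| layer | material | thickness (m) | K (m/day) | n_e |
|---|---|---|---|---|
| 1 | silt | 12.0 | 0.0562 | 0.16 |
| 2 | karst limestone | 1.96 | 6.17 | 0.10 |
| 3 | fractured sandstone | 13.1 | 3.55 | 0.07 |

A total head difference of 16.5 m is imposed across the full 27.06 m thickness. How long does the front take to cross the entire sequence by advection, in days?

40.0

With flow normal to the layers, continuity requires the same specific discharge q through every layer.
Σ(b_i/K_i) = 12.0/0.0562 + 1.96/6.17 + 13.1/3.55 = 217.5 d.
q = Δh / Σ(b_i/K_i) = 16.5 / 217.5 = 0.07585 m/day.
In each layer the seepage velocity is v_i = q/n_i, so the layer transit time is t_i = b_i·n_i / q:
  layer 1 (silt): t_1 = 12.0 × 0.16 / 0.07585 = 25.31 d
  layer 2 (karst limestone): t_2 = 1.96 × 0.10 / 0.07585 = 2.584 d
  layer 3 (fractured sandstone): t_3 = 13.1 × 0.07 / 0.07585 = 12.09 d
Total t = Σ t_i = 39.99 days.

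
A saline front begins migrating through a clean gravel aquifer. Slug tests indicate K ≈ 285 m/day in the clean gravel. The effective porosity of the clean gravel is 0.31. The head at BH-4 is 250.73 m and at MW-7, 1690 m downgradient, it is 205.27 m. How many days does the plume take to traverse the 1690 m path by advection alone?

Hydraulic gradient i = (250.73 − 205.27) / 1690 = 45.46 / 1690 = 0.02690.
Darcy flux q = K · i = 285.0 × 0.02690 = 7.666 m/day.
Seepage velocity v = q / n_e = 7.666 / 0.31 = 24.73 m/day.
Travel time t = L / v = 1690 / 24.73 = 68.34 days.

68.3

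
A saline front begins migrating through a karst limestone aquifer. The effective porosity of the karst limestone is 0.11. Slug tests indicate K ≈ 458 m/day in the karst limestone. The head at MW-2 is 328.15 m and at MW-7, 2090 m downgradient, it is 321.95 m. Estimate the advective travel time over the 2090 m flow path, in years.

0.463

Hydraulic gradient i = (328.15 − 321.95) / 2090 = 6.2 / 2090 = 0.002967.
Darcy flux q = K · i = 458.0 × 0.002967 = 1.359 m/day.
Seepage velocity v = q / n_e = 1.359 / 0.11 = 12.35 m/day.
Travel time t = L / v = 2090 / 12.35 = 169.2 days = 0.4633 years.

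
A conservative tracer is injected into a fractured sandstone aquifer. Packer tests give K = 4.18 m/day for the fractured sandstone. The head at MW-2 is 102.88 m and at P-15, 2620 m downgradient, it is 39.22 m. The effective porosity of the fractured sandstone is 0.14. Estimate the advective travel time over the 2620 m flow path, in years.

9.89

Hydraulic gradient i = (102.88 − 39.22) / 2620 = 63.66 / 2620 = 0.02430.
Darcy flux q = K · i = 4.180 × 0.02430 = 0.1016 m/day.
Seepage velocity v = q / n_e = 0.1016 / 0.14 = 0.7255 m/day.
Travel time t = L / v = 2620 / 0.7255 = 3612 days = 9.888 years.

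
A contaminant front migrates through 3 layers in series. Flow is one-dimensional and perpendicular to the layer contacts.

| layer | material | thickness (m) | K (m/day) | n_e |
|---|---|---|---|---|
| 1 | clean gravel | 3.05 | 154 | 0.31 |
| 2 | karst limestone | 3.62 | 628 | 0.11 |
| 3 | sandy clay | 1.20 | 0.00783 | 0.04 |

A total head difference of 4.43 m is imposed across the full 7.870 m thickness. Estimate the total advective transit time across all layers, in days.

48.2

With flow normal to the layers, continuity requires the same specific discharge q through every layer.
Σ(b_i/K_i) = 3.05/154 + 3.62/628 + 1.20/0.00783 = 153.3 d.
q = Δh / Σ(b_i/K_i) = 4.43 / 153.3 = 0.02890 m/day.
In each layer the seepage velocity is v_i = q/n_i, so the layer transit time is t_i = b_i·n_i / q:
  layer 1 (clean gravel): t_1 = 3.05 × 0.31 / 0.02890 = 32.72 d
  layer 2 (karst limestone): t_2 = 3.62 × 0.11 / 0.02890 = 13.78 d
  layer 3 (sandy clay): t_3 = 1.20 × 0.04 / 0.02890 = 1.661 d
Total t = Σ t_i = 48.15 days.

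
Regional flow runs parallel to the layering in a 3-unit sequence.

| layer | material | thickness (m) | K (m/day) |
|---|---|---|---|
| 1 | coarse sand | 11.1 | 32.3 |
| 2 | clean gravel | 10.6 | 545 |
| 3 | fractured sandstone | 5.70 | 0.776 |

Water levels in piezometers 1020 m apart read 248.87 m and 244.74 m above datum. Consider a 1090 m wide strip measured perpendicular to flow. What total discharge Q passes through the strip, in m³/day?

Flow is parallel to layering, so each bed carries its own Darcy discharge and the transmissivities add.
Σ(K_i·b_i) = 32.3×11.1 + 545×10.6 + 0.776×5.70 = 6140 m²/day.
Hydraulic gradient i = (248.87 − 244.74) / 1020 = 4.13 / 1020 = 0.004049.
Q = Σ(K_i·b_i) · W · i = 6140 × 1090 × 0.004049 = 27098 m³/day.

27100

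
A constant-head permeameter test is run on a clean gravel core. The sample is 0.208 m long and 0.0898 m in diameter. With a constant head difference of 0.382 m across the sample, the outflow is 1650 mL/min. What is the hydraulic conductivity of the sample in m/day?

Cross-sectional area A = π·(d/2)² = π × (0.0898/2)² = 0.006333 m².
Convert discharge: 1650 mL/min = 2.750e-05 m³/s.
Darcy's law rearranged: K = Q·L / (A·Δh) = 2.750e-05 × 0.208 / (0.006333 × 0.382) = 0.002364 m/s = 204.3 m/day.

204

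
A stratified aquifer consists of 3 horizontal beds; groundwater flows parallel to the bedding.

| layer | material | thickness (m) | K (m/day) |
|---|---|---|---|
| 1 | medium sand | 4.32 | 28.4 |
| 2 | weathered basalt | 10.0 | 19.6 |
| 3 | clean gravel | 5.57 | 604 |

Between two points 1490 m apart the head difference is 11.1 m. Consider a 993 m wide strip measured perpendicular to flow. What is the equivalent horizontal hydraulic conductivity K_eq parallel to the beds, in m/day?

Flow is parallel to layering, so each bed carries its own Darcy discharge and the transmissivities add.
Σ(K_i·b_i) = 28.4×4.32 + 19.6×10.0 + 604×5.57 = 3683 m²/day.
Total thickness b = 19.89 m, so K_eq = Σ(K_i·b_i)/b = 185.2 m/day.

185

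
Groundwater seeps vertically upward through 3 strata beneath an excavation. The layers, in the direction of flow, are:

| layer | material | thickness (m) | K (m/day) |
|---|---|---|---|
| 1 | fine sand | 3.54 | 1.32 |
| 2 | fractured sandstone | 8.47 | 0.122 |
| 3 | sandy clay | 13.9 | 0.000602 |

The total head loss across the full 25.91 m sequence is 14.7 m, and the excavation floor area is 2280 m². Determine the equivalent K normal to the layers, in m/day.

Flow is perpendicular to layering, so the layers act in series and the equivalent K is the thickness-weighted harmonic mean.
Total thickness L = 3.54 + 8.47 + 13.9 = 25.91 m.
Σ(b_i/K_i) = 3.54/1.32 + 8.47/0.122 + 13.9/0.000602 = 23162 d.
K_eq = L / Σ(b_i/K_i) = 25.91 / 23162 = 0.001119 m/day.

0.00112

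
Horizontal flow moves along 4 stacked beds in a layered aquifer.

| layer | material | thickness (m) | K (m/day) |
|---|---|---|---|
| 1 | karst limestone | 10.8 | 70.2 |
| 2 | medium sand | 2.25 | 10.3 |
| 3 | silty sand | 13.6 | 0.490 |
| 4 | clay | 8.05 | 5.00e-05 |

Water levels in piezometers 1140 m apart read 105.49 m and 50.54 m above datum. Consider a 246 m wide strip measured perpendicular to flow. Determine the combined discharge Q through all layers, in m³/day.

Flow is parallel to layering, so each bed carries its own Darcy discharge and the transmissivities add.
Σ(K_i·b_i) = 70.2×10.8 + 10.3×2.25 + 0.490×13.6 + 5.00e-05×8.05 = 788.0 m²/day.
Hydraulic gradient i = (105.49 − 50.54) / 1140 = 54.95 / 1140 = 0.04820.
Q = Σ(K_i·b_i) · W · i = 788.0 × 246 × 0.04820 = 9344 m³/day.

9340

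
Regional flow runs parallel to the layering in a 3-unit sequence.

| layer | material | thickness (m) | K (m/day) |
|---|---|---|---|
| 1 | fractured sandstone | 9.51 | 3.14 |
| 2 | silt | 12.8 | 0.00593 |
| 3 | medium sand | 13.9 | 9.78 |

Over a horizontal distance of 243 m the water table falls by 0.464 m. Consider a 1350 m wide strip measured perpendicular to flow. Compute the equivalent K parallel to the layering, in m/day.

4.58

Flow is parallel to layering, so each bed carries its own Darcy discharge and the transmissivities add.
Σ(K_i·b_i) = 3.14×9.51 + 0.00593×12.8 + 9.78×13.9 = 165.9 m²/day.
Total thickness b = 36.21 m, so K_eq = Σ(K_i·b_i)/b = 4.581 m/day.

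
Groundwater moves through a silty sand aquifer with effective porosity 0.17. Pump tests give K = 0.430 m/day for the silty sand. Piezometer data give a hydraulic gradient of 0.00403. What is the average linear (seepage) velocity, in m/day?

Hydraulic gradient i = 0.00403.
Darcy flux q = K · i = 0.4300 × 0.004030 = 0.001733 m/day.
Seepage velocity v = q / n_e = 0.001733 / 0.17 = 0.01019 m/day.

0.0102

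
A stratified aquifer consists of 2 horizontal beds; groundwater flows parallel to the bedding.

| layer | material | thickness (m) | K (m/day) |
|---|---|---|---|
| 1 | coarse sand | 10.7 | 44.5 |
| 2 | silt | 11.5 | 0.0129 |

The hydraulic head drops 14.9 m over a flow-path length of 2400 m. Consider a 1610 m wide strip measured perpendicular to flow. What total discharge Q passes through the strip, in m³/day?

4760

Flow is parallel to layering, so each bed carries its own Darcy discharge and the transmissivities add.
Σ(K_i·b_i) = 44.5×10.7 + 0.0129×11.5 = 476.3 m²/day.
Hydraulic gradient i = Δh / L = 14.9 / 2400 = 0.006208.
Q = Σ(K_i·b_i) · W · i = 476.3 × 1610 × 0.006208 = 4761 m³/day.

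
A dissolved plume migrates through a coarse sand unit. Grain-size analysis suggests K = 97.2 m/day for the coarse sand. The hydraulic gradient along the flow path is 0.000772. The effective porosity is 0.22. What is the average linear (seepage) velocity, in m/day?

0.341

Hydraulic gradient i = 0.000772.
Darcy flux q = K · i = 97.20 × 0.0007720 = 0.07504 m/day.
Seepage velocity v = q / n_e = 0.07504 / 0.22 = 0.3411 m/day.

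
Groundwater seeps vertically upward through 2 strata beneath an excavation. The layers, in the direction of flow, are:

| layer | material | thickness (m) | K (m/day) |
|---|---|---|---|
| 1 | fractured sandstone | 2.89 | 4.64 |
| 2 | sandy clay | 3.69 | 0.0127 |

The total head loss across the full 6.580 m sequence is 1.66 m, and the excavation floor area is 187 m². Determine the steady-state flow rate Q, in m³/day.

Flow is perpendicular to layering, so the layers act in series and the equivalent K is the thickness-weighted harmonic mean.
Total thickness L = 2.89 + 3.69 = 6.580 m.
Σ(b_i/K_i) = 2.89/4.64 + 3.69/0.0127 = 291.2 d.
K_eq = L / Σ(b_i/K_i) = 6.580 / 291.2 = 0.02260 m/day.
Q = K_eq · A · (Δh/L) = 0.02260 × 187 × (1.66/6.580) = 1.066 m³/day.

1.07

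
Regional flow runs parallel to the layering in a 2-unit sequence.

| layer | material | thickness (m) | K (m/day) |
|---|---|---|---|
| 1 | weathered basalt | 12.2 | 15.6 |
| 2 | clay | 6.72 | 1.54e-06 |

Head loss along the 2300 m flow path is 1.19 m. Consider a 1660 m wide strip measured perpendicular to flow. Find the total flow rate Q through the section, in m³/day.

163

Flow is parallel to layering, so each bed carries its own Darcy discharge and the transmissivities add.
Σ(K_i·b_i) = 15.6×12.2 + 1.54e-06×6.72 = 190.3 m²/day.
Hydraulic gradient i = Δh / L = 1.19 / 2300 = 0.0005174.
Q = Σ(K_i·b_i) · W · i = 190.3 × 1660 × 0.0005174 = 163.5 m³/day.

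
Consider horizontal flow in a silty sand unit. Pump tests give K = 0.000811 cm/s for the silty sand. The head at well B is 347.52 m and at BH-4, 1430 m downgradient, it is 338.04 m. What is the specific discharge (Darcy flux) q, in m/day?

Convert K: 0.000811 cm/s × 864 = 0.7007 m/day.
Hydraulic gradient i = (347.52 − 338.04) / 1430 = 9.48 / 1430 = 0.006629.
Specific discharge q = K · i = 0.7007 × 0.006629 = 0.004645 m/day.

0.00465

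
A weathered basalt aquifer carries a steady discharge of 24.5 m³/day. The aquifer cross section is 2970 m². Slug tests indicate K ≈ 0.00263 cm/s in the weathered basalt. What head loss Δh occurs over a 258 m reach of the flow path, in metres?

0.937

Convert K: 0.00263 cm/s × 864 = 2.272 m/day.
From Q = K·A·i, i = Q / (K·A) = 24.5 / (2.272 × 2970) = 0.003630.
Head loss Δh = i · L = 0.003630 × 258 = 0.9366 m.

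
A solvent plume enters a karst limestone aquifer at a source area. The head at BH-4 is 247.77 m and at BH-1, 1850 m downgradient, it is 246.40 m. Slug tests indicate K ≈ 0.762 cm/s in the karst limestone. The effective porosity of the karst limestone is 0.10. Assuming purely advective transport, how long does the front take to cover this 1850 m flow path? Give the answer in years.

1.04

Convert K: 0.762 cm/s × 864 = 658.4 m/day.
Hydraulic gradient i = (247.77 − 246.40) / 1850 = 1.37 / 1850 = 0.0007405.
Darcy flux q = K · i = 658.4 × 0.0007405 = 0.4875 m/day.
Seepage velocity v = q / n_e = 0.4875 / 0.10 = 4.875 m/day.
Travel time t = L / v = 1850 / 4.875 = 379.4 days = 1.039 years.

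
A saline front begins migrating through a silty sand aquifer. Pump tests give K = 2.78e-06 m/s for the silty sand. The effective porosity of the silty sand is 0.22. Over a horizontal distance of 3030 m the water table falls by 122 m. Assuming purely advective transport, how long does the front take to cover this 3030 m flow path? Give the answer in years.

189

Convert K: 2.78e-06 m/s × 86400 = 0.2402 m/day.
Hydraulic gradient i = Δh / L = 122 / 3030 = 0.04026.
Darcy flux q = K · i = 0.2402 × 0.04026 = 0.009671 m/day.
Seepage velocity v = q / n_e = 0.009671 / 0.22 = 0.04396 m/day.
Travel time t = L / v = 3030 / 0.04396 = 68927 days = 188.7 years.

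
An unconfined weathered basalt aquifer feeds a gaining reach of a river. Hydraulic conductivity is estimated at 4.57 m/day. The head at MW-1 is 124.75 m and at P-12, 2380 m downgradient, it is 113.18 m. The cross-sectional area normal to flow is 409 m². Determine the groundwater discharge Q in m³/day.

9.09

Hydraulic gradient i = (124.75 − 113.18) / 2380 = 11.57 / 2380 = 0.004861.
Darcy's law: Q = K · A · i = 4.570 × 409.0 × 0.004861 = 9.086 m³/day.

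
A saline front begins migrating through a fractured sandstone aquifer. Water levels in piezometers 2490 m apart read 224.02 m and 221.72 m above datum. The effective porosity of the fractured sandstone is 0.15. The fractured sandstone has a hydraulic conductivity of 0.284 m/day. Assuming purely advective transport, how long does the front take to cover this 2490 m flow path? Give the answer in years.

Hydraulic gradient i = (224.02 − 221.72) / 2490 = 2.3 / 2490 = 0.0009237.
Darcy flux q = K · i = 0.2840 × 0.0009237 = 0.0002623 m/day.
Seepage velocity v = q / n_e = 0.0002623 / 0.15 = 0.001749 m/day.
Travel time t = L / v = 2490 / 0.001749 = 1.424e+06 days = 3898 years.

3900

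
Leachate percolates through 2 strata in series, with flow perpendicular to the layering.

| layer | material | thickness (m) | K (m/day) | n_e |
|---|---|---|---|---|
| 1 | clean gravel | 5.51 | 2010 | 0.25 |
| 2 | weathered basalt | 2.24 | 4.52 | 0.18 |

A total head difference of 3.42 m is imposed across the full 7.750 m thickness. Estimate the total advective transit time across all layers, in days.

0.259

With flow normal to the layers, continuity requires the same specific discharge q through every layer.
Σ(b_i/K_i) = 5.51/2010 + 2.24/4.52 = 0.4983 d.
q = Δh / Σ(b_i/K_i) = 3.42 / 0.4983 = 6.863 m/day.
In each layer the seepage velocity is v_i = q/n_i, so the layer transit time is t_i = b_i·n_i / q:
  layer 1 (clean gravel): t_1 = 5.51 × 0.25 / 6.863 = 0.2007 d
  layer 2 (weathered basalt): t_2 = 2.24 × 0.18 / 6.863 = 0.05875 d
Total t = Σ t_i = 0.2595 days.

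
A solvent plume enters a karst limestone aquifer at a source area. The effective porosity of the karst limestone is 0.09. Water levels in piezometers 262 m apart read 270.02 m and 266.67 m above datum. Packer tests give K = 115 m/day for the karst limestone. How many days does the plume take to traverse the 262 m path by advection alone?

16.0

Hydraulic gradient i = (270.02 − 266.67) / 262 = 3.35 / 262 = 0.01279.
Darcy flux q = K · i = 115.0 × 0.01279 = 1.470 m/day.
Seepage velocity v = q / n_e = 1.470 / 0.09 = 16.34 m/day.
Travel time t = L / v = 262 / 16.34 = 16.04 days.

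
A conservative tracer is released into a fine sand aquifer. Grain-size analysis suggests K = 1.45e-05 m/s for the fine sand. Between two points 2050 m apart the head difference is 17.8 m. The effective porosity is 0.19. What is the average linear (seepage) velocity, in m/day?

0.0573

Convert K: 1.45e-05 m/s × 86400 = 1.253 m/day.
Hydraulic gradient i = Δh / L = 17.8 / 2050 = 0.008683.
Darcy flux q = K · i = 1.253 × 0.008683 = 0.01088 m/day.
Seepage velocity v = q / n_e = 0.01088 / 0.19 = 0.05725 m/day.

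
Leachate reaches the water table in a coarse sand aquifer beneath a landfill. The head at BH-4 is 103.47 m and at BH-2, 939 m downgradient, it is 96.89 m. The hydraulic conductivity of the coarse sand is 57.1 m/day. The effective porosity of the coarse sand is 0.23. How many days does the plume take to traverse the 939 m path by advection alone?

Hydraulic gradient i = (103.47 − 96.89) / 939 = 6.58 / 939 = 0.007007.
Darcy flux q = K · i = 57.10 × 0.007007 = 0.4001 m/day.
Seepage velocity v = q / n_e = 0.4001 / 0.23 = 1.740 m/day.
Travel time t = L / v = 939 / 1.740 = 539.8 days.

540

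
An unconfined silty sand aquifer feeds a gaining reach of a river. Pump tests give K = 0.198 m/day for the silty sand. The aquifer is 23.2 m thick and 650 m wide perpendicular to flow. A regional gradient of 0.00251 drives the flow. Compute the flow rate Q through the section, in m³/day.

Cross-sectional area A = 650 × 23.2 = 15080 m².
Hydraulic gradient i = 0.00251.
Darcy's law: Q = K · A · i = 0.1980 × 15080 × 0.002510 = 7.494 m³/day.

7.49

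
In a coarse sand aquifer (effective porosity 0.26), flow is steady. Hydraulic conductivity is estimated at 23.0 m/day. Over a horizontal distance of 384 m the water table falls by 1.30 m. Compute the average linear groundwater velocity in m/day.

Hydraulic gradient i = Δh / L = 1.30 / 384 = 0.003385.
Darcy flux q = K · i = 23.00 × 0.003385 = 0.07786 m/day.
Seepage velocity v = q / n_e = 0.07786 / 0.26 = 0.2995 m/day.

0.299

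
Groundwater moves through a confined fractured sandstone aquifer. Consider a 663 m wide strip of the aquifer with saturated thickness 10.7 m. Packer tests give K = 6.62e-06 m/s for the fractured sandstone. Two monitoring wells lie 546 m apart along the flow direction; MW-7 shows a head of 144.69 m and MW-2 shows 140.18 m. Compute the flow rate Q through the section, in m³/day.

Convert K: 6.62e-06 m/s × 86400 = 0.5720 m/day.
Cross-sectional area A = 663 × 10.7 = 7094 m².
Hydraulic gradient i = (144.69 − 140.18) / 546 = 4.51 / 546 = 0.008260.
Darcy's law: Q = K · A · i = 0.5720 × 7094 × 0.008260 = 33.52 m³/day.

33.5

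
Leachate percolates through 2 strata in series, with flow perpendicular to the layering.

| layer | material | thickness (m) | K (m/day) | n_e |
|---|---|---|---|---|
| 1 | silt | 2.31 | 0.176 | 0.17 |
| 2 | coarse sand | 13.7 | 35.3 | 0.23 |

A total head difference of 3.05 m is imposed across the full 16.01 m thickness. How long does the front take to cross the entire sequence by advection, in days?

With flow normal to the layers, continuity requires the same specific discharge q through every layer.
Σ(b_i/K_i) = 2.31/0.176 + 13.7/35.3 = 13.51 d.
q = Δh / Σ(b_i/K_i) = 3.05 / 13.51 = 0.2257 m/day.
In each layer the seepage velocity is v_i = q/n_i, so the layer transit time is t_i = b_i·n_i / q:
  layer 1 (silt): t_1 = 2.31 × 0.17 / 0.2257 = 1.740 d
  layer 2 (coarse sand): t_2 = 13.7 × 0.23 / 0.2257 = 13.96 d
Total t = Σ t_i = 15.70 days.

15.7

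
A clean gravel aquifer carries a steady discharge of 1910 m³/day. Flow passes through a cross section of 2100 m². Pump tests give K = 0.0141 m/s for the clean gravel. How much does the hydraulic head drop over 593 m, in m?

Convert K: 0.0141 m/s × 86400 = 1218 m/day.
From Q = K·A·i, i = Q / (K·A) = 1910 / (1218 × 2100) = 0.0007466.
Head loss Δh = i · L = 0.0007466 × 593 = 0.4427 m.

0.443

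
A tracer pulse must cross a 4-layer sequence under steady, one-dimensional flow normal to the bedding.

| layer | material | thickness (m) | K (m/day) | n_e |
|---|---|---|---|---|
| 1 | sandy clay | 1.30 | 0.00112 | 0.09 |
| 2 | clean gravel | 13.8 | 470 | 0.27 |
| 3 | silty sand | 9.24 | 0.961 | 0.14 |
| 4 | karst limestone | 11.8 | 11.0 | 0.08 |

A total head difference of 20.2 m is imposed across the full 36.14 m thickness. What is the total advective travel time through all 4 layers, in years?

0.965

With flow normal to the layers, continuity requires the same specific discharge q through every layer.
Σ(b_i/K_i) = 1.30/0.00112 + 13.8/470 + 9.24/0.961 + 11.8/11.0 = 1171 d.
q = Δh / Σ(b_i/K_i) = 20.2 / 1171 = 0.01724 m/day.
In each layer the seepage velocity is v_i = q/n_i, so the layer transit time is t_i = b_i·n_i / q:
  layer 1 (sandy clay): t_1 = 1.30 × 0.09 / 0.01724 = 6.785 d
  layer 2 (clean gravel): t_2 = 13.8 × 0.27 / 0.01724 = 216.1 d
  layer 3 (silty sand): t_3 = 9.24 × 0.14 / 0.01724 = 75.02 d
  layer 4 (karst limestone): t_4 = 11.8 × 0.08 / 0.01724 = 54.74 d
Total t = Σ t_i = 352.6 days = 0.9654 years.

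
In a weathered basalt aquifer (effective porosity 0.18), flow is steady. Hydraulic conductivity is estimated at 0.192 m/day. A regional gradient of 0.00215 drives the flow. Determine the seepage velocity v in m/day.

Hydraulic gradient i = 0.00215.
Darcy flux q = K · i = 0.1920 × 0.002150 = 0.0004128 m/day.
Seepage velocity v = q / n_e = 0.0004128 / 0.18 = 0.002293 m/day.

0.00229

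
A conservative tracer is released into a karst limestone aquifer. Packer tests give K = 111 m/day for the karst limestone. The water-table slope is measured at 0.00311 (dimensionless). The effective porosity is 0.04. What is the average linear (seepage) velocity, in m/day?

Hydraulic gradient i = 0.00311.
Darcy flux q = K · i = 111.0 × 0.003110 = 0.3452 m/day.
Seepage velocity v = q / n_e = 0.3452 / 0.04 = 8.630 m/day.

8.63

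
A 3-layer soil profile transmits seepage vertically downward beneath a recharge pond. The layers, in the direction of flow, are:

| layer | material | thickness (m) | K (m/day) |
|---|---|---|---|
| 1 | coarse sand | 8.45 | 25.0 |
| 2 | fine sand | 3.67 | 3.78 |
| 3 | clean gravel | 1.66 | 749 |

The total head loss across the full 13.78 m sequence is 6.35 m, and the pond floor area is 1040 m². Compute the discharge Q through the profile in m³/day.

5040

Flow is perpendicular to layering, so the layers act in series and the equivalent K is the thickness-weighted harmonic mean.
Total thickness L = 8.45 + 3.67 + 1.66 = 13.78 m.
Σ(b_i/K_i) = 8.45/25.0 + 3.67/3.78 + 1.66/749 = 1.311 d.
K_eq = L / Σ(b_i/K_i) = 13.78 / 1.311 = 10.51 m/day.
Q = K_eq · A · (Δh/L) = 10.51 × 1040 × (6.35/13.78) = 5037 m³/day.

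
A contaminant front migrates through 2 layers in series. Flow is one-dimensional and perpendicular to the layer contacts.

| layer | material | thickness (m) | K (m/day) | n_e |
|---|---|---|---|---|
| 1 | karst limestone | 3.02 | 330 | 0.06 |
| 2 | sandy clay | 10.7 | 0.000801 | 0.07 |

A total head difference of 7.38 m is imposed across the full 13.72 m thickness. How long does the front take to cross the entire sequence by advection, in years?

With flow normal to the layers, continuity requires the same specific discharge q through every layer.
Σ(b_i/K_i) = 3.02/330 + 10.7/0.000801 = 13358 d.
q = Δh / Σ(b_i/K_i) = 7.38 / 13358 = 0.0005525 m/day.
In each layer the seepage velocity is v_i = q/n_i, so the layer transit time is t_i = b_i·n_i / q:
  layer 1 (karst limestone): t_1 = 3.02 × 0.06 / 0.0005525 = 328.0 d
  layer 2 (sandy clay): t_2 = 10.7 × 0.07 / 0.0005525 = 1356 d
Total t = Σ t_i = 1684 days = 4.610 years.

4.61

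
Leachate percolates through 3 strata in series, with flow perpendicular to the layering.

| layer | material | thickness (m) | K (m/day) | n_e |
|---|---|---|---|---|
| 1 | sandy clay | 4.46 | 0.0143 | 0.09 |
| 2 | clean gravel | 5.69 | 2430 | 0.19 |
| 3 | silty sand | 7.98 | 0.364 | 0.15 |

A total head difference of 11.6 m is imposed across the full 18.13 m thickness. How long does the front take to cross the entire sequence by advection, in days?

77.1

With flow normal to the layers, continuity requires the same specific discharge q through every layer.
Σ(b_i/K_i) = 4.46/0.0143 + 5.69/2430 + 7.98/0.364 = 333.8 d.
q = Δh / Σ(b_i/K_i) = 11.6 / 333.8 = 0.03475 m/day.
In each layer the seepage velocity is v_i = q/n_i, so the layer transit time is t_i = b_i·n_i / q:
  layer 1 (sandy clay): t_1 = 4.46 × 0.09 / 0.03475 = 11.55 d
  layer 2 (clean gravel): t_2 = 5.69 × 0.19 / 0.03475 = 31.11 d
  layer 3 (silty sand): t_3 = 7.98 × 0.15 / 0.03475 = 34.45 d
Total t = Σ t_i = 77.11 days.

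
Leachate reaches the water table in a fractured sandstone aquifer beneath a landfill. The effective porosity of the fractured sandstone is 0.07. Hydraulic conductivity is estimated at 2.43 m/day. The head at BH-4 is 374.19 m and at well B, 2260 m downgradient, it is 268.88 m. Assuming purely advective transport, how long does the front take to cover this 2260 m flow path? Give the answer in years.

Hydraulic gradient i = (374.19 − 268.88) / 2260 = 105.31 / 2260 = 0.04660.
Darcy flux q = K · i = 2.430 × 0.04660 = 0.1132 m/day.
Seepage velocity v = q / n_e = 0.1132 / 0.07 = 1.618 m/day.
Travel time t = L / v = 2260 / 1.618 = 1397 days = 3.825 years.

3.83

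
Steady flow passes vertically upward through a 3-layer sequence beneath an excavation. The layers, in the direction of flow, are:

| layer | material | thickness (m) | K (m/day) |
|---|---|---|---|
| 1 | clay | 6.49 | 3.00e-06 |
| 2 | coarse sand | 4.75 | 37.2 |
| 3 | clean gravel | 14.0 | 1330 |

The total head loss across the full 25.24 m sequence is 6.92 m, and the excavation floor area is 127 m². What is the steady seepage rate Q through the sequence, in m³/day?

0.000406

Flow is perpendicular to layering, so the layers act in series and the equivalent K is the thickness-weighted harmonic mean.
Total thickness L = 6.49 + 4.75 + 14.0 = 25.24 m.
Σ(b_i/K_i) = 6.49/3.00e-06 + 4.75/37.2 + 14.0/1330 = 2.163e+06 d.
K_eq = L / Σ(b_i/K_i) = 25.24 / 2.163e+06 = 1.167e-05 m/day.
Q = K_eq · A · (Δh/L) = 1.167e-05 × 127 × (6.92/25.24) = 0.0004062 m³/day.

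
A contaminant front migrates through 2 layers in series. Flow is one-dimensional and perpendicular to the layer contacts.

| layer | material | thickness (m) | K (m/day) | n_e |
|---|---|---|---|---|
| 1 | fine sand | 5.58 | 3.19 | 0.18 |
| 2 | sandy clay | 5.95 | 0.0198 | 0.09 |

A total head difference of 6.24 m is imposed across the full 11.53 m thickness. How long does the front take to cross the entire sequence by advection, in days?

With flow normal to the layers, continuity requires the same specific discharge q through every layer.
Σ(b_i/K_i) = 5.58/3.19 + 5.95/0.0198 = 302.3 d.
q = Δh / Σ(b_i/K_i) = 6.24 / 302.3 = 0.02064 m/day.
In each layer the seepage velocity is v_i = q/n_i, so the layer transit time is t_i = b_i·n_i / q:
  layer 1 (fine sand): t_1 = 5.58 × 0.18 / 0.02064 = 48.65 d
  layer 2 (sandy clay): t_2 = 5.95 × 0.09 / 0.02064 = 25.94 d
Total t = Σ t_i = 74.59 days.

74.6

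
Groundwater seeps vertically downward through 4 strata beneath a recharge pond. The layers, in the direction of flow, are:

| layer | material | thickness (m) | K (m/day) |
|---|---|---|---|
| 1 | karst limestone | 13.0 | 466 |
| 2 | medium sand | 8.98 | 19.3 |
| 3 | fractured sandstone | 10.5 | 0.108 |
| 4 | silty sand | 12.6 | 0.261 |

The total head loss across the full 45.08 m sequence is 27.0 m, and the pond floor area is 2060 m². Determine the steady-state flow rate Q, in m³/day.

381

Flow is perpendicular to layering, so the layers act in series and the equivalent K is the thickness-weighted harmonic mean.
Total thickness L = 13.0 + 8.98 + 10.5 + 12.6 = 45.08 m.
Σ(b_i/K_i) = 13.0/466 + 8.98/19.3 + 10.5/0.108 + 12.6/0.261 = 146.0 d.
K_eq = L / Σ(b_i/K_i) = 45.08 / 146.0 = 0.3088 m/day.
Q = K_eq · A · (Δh/L) = 0.3088 × 2060 × (27.0/45.08) = 381.0 m³/day.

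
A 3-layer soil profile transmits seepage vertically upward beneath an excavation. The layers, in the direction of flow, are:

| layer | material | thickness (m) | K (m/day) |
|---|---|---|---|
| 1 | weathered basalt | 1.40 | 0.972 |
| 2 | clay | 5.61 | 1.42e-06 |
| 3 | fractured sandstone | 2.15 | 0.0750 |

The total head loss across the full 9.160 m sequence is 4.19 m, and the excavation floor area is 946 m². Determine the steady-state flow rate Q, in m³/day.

Flow is perpendicular to layering, so the layers act in series and the equivalent K is the thickness-weighted harmonic mean.
Total thickness L = 1.40 + 5.61 + 2.15 = 9.160 m.
Σ(b_i/K_i) = 1.40/0.972 + 5.61/1.42e-06 + 2.15/0.0750 = 3.951e+06 d.
K_eq = L / Σ(b_i/K_i) = 9.160 / 3.951e+06 = 2.319e-06 m/day.
Q = K_eq · A · (Δh/L) = 2.319e-06 × 946 × (4.19/9.160) = 0.001003 m³/day.

0.00100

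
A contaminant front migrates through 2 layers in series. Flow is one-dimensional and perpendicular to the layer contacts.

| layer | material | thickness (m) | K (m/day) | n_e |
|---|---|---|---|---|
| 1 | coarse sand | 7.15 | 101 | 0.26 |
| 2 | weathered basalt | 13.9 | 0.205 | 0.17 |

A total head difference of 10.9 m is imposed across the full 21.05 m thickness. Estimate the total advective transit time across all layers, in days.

26.3

With flow normal to the layers, continuity requires the same specific discharge q through every layer.
Σ(b_i/K_i) = 7.15/101 + 13.9/0.205 = 67.88 d.
q = Δh / Σ(b_i/K_i) = 10.9 / 67.88 = 0.1606 m/day.
In each layer the seepage velocity is v_i = q/n_i, so the layer transit time is t_i = b_i·n_i / q:
  layer 1 (coarse sand): t_1 = 7.15 × 0.26 / 0.1606 = 11.58 d
  layer 2 (weathered basalt): t_2 = 13.9 × 0.17 / 0.1606 = 14.71 d
Total t = Σ t_i = 26.29 days.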